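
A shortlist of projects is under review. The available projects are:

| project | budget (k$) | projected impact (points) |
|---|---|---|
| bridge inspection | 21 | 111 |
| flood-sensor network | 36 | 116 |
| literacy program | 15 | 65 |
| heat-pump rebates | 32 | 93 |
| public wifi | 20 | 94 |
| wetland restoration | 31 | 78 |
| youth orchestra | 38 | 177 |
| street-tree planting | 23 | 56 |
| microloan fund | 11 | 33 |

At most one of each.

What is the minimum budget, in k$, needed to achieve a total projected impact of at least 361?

Need the lightest bundle worth ≥ 361.
bridge inspection + public wifi + youth orchestra: 382 projected impact at 79 k$.
Below 79 k$ the best achievable stays under 361.

79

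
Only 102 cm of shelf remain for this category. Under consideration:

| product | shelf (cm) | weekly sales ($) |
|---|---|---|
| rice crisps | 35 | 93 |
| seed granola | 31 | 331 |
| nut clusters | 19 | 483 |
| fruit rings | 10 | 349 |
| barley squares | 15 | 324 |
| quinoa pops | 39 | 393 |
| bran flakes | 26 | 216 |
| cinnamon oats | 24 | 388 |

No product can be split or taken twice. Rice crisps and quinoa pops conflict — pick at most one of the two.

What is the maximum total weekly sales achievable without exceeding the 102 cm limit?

1875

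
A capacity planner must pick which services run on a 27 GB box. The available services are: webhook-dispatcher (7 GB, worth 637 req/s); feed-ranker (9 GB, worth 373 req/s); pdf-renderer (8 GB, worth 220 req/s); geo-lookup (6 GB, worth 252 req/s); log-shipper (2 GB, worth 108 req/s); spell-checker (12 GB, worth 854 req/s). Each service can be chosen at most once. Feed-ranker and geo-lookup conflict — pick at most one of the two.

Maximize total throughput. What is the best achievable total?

1851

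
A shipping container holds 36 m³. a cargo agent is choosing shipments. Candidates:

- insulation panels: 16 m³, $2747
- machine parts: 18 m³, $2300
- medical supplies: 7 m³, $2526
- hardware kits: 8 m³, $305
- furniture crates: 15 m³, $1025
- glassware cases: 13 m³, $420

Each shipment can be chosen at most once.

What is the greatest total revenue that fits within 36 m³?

5693

By revenue per m³: medical supplies 360.86, insulation panels 171.69, machine parts 127.78, furniture crates 68.33 lead.
A density-first pass picks insulation panels + medical supplies + hardware kits — 5578 at 31 m³.
Dropping hardware kits frees 8 m³; slotting in glassware cases (13 m³) lifts the total to 5693 at 36 m³.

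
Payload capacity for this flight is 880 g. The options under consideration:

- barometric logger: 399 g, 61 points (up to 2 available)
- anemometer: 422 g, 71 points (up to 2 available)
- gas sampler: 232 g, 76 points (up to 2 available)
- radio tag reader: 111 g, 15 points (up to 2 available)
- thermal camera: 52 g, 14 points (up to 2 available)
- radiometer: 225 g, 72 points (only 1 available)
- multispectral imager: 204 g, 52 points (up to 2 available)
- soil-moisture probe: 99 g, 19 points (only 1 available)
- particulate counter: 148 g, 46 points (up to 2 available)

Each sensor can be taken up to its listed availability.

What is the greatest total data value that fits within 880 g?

272

The ratio heuristic lands on 2×gas sampler + radiometer + particulate counter (270) but leaves 43 g idle.
The 225 g tied up in radiometer is better spent on 2×thermal camera + particulate counter — total rises to 272 (864 g).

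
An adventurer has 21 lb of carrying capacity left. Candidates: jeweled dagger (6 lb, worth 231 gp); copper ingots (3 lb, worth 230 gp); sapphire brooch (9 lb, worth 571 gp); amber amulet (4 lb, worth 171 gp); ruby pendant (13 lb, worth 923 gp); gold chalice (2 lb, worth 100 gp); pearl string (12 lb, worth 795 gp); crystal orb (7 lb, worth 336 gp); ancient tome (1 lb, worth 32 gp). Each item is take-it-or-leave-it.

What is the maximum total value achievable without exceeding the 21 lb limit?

By value per lb: copper ingots 76.67, ruby pendant 71.00, pearl string 66.25, sapphire brooch 63.44 lead.
Greedy by ratio would take copper ingots + ruby pendant + gold chalice + ancient tome: 19 lb used, total 1285.
But sapphire brooch + pearl string fits in 21 lb and reaches 1366.

1366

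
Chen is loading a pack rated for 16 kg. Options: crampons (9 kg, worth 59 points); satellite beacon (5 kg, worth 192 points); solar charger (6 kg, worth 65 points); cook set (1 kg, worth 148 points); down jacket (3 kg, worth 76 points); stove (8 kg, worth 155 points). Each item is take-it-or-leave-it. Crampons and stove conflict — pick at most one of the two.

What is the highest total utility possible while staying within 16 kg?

Filling by ratio: satellite beacon + solar charger + cook set + down jacket for 481, with 1 kg left unused.
Dropping solar charger and down jacket frees 9 kg; slotting in stove (8 kg) lifts the total to 495 at 14 kg.
Next best is satellite beacon + solar charger + cook set + down jacket at 481 (15 kg) — short by 14.

495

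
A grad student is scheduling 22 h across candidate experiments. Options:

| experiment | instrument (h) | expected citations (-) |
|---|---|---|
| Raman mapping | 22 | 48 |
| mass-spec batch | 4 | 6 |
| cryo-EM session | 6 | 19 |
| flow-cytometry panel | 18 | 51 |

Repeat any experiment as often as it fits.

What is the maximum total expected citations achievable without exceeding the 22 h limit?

63

The ratio ordering already packs tightly: mass-spec batch + 3×cryo-EM session, 22 h, 63.
No other feasible combination exceeds 63.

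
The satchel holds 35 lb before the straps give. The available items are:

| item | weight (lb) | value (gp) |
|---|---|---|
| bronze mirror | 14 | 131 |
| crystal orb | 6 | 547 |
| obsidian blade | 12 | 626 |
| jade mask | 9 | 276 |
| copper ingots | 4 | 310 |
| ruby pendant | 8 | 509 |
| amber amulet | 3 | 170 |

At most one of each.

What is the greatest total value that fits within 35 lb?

2162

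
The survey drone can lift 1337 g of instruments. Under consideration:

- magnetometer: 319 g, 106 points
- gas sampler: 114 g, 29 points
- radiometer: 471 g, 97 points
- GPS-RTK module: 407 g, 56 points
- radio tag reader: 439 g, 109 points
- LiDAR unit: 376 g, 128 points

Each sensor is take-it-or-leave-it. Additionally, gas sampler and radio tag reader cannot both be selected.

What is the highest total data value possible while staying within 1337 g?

360

Taking magnetometer + gas sampler + radiometer + LiDAR unit: 1280 g used, 360 in data value.
Nothing else feasible within 1337 g beats 360.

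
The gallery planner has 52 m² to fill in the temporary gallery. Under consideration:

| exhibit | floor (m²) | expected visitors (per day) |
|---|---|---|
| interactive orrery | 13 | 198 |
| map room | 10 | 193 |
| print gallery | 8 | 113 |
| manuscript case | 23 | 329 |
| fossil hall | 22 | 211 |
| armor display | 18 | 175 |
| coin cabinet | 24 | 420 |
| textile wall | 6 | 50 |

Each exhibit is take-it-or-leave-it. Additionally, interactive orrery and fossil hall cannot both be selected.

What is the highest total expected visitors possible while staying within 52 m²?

811

Density check — map room 19.30, coin cabinet 17.50, interactive orrery 15.23, manuscript case 14.30 are the best per m².
Taking interactive orrery + map room + coin cabinet: 47 m² used, 811 in expected visitors.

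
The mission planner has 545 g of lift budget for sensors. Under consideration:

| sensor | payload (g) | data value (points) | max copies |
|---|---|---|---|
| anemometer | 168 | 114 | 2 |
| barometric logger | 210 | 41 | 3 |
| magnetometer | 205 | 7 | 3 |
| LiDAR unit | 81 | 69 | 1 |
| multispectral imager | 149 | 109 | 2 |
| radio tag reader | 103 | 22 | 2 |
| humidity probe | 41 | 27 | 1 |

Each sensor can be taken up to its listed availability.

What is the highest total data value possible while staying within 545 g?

Ranking by ratio (data value/g): LiDAR unit 0.85, multispectral imager 0.73, anemometer 0.68.
Greedy by ratio would take LiDAR unit + 2×multispectral imager + radio tag reader + humidity probe: 523 g used, total 336.
Dropping LiDAR unit and multispectral imager and radio tag reader frees 333 g; slotting in 2×anemometer (336 g) lifts the total to 364 at 526 g.
The spare 19 g is too small for any remaining sensor, and no exchange beats 364.

364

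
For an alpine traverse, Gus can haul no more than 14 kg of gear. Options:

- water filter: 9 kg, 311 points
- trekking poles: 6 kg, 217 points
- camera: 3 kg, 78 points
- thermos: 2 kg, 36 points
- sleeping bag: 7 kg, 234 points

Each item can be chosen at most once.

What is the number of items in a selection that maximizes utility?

2

The maximum utility within 14 kg is 451.
For example trekking poles + sleeping bag achieves it, using 13 kg.
All optima have 2 items.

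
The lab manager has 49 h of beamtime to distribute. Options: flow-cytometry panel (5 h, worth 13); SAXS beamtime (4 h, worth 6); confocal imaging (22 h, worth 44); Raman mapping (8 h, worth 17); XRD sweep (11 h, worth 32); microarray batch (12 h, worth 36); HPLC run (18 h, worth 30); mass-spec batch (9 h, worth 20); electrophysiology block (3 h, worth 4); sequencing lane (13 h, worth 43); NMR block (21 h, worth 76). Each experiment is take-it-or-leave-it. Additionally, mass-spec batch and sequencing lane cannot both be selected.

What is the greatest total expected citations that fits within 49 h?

159

Microarray batch + electrophysiology block + sequencing lane + NMR block uses 49 of the 49 h and totals 159.
Nothing else feasible within 49 h beats 159.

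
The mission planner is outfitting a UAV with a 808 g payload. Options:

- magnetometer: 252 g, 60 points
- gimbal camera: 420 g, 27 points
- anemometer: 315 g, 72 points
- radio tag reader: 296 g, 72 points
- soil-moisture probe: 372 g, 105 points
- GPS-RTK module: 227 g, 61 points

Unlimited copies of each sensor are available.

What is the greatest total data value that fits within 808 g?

210

By data value per g: soil-moisture probe 0.28, GPS-RTK module 0.27, radio tag reader 0.24, magnetometer 0.24 lead.
Taking 2×soil-moisture probe: 744 g used, 210 in data value.
No other feasible combination exceeds 210.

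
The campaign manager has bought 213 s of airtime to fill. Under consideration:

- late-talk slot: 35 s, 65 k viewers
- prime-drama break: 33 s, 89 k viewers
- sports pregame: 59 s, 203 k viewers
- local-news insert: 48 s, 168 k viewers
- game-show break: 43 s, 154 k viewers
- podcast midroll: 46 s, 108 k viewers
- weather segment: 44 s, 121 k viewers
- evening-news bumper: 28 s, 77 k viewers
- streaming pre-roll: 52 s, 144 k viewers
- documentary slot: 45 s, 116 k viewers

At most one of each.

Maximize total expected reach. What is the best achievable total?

691

A density-first pass picks sports pregame + local-news insert + game-show break + streaming pre-roll — 669 at 202 s.
Replace streaming pre-roll with prime-drama break + evening-news bumper: the trade gains 22 net, giving 691 at 211 s.
The closest alternative, sports pregame + local-news insert + game-show break + streaming pre-roll, reaches only 669.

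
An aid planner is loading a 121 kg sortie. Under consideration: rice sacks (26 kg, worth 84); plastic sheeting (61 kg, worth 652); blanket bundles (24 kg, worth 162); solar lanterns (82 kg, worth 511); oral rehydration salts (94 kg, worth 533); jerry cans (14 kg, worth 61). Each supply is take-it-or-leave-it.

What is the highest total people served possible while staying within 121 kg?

898

By people served per kg: plastic sheeting 10.69, blanket bundles 6.75, solar lanterns 6.23 lead.
Taking the top-ratio supplies first gives plastic sheeting + blanket bundles + jerry cans for 875 (99 kg).
Replace jerry cans with rice sacks: the trade gains 23 net, giving 898 at 111 kg.
Runner-up plastic sheeting + blanket bundles + jerry cans tops out at 875.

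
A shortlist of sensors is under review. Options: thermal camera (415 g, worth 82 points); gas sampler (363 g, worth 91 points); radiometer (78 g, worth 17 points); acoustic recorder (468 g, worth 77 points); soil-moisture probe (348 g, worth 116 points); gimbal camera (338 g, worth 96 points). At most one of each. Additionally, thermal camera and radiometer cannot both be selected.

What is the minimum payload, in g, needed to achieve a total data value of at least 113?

Look for the lowest-payload combination reaching 113.
soil-moisture probe: 116 data value at 348 g.
Below 348 g the best achievable stays under 113.

348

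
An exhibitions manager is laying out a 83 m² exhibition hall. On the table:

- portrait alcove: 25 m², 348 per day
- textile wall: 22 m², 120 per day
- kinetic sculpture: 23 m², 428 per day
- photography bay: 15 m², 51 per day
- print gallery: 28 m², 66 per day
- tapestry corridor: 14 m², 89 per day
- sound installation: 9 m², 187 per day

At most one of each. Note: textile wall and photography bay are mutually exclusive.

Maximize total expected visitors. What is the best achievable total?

Greedy by ratio would take portrait alcove + kinetic sculpture + tapestry corridor + sound installation: 71 m² used, total 1052.
Replace tapestry corridor with textile wall: the trade gains 31 net, giving 1083 at 79 m².

1083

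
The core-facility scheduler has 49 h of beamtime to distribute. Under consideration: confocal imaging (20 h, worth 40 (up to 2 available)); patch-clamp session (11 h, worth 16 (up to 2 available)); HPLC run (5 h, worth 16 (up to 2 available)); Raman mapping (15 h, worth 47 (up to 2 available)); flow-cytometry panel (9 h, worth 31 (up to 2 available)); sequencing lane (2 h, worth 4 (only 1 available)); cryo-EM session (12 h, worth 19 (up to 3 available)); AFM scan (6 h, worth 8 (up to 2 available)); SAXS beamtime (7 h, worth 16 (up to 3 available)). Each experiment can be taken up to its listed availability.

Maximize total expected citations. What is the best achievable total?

157

Ranking by ratio (expected citations/h): flow-cytometry panel 3.44, HPLC run 3.20, Raman mapping 3.13.
Taking the top-ratio experiments first gives 2×HPLC run + Raman mapping + 2×flow-cytometry panel + sequencing lane for 145 (45 h).
Replace flow-cytometry panel and sequencing lane with Raman mapping: the trade gains 12 net, giving 157 at 49 h.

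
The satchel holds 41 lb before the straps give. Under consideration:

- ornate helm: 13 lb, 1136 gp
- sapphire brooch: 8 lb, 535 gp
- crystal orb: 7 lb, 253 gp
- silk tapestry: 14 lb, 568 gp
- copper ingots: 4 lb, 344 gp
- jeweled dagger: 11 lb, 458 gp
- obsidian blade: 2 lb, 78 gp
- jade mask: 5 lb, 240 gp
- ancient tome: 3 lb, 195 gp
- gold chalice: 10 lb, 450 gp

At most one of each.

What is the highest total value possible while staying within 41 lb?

Ranking by ratio (value/lb): ornate helm 87.38, copper ingots 86.00, sapphire brooch 66.88.
Taking the top-ratio items first gives ornate helm + sapphire brooch + copper ingots + obsidian blade + jade mask + ancient tome for 2528 (35 lb).
Dropping jade mask frees 5 lb; slotting in jeweled dagger (11 lb) lifts the total to 2746 at 41 lb.
That's the maximum — no swap from here does better than 2746.

2746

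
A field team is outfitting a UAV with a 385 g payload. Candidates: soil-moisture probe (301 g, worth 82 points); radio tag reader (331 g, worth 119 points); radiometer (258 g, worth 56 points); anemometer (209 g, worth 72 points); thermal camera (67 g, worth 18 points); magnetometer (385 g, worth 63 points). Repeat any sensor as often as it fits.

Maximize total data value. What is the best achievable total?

119

By data value per g: radio tag reader 0.36, anemometer 0.34, soil-moisture probe 0.27, thermal camera 0.27 lead.
Best packing: radio tag reader — 331 g, 119 total.
No other feasible combination exceeds 119.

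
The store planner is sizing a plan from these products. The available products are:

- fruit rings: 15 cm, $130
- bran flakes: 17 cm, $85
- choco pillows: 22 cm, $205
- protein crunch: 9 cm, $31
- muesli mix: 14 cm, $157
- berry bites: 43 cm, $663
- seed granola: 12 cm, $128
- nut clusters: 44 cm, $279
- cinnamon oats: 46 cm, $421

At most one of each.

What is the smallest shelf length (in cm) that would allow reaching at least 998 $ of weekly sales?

79

Minimise cm subject to total weekly sales ≥ 998.
choco pillows + muesli mix + berry bites: 1025 weekly sales at 79 cm.
No combination under 79 cm hits 998.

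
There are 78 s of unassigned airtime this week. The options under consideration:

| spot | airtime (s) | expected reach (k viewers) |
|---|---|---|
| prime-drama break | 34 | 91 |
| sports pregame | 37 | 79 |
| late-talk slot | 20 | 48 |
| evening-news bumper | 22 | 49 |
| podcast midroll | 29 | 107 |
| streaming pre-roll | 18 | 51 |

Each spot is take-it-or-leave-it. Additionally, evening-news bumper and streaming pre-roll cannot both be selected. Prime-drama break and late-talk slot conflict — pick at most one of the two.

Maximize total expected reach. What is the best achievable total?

206

Taking late-talk slot + podcast midroll + streaming pre-roll: 67 s used, 206 in expected reach.
No other feasible combination exceeds 206.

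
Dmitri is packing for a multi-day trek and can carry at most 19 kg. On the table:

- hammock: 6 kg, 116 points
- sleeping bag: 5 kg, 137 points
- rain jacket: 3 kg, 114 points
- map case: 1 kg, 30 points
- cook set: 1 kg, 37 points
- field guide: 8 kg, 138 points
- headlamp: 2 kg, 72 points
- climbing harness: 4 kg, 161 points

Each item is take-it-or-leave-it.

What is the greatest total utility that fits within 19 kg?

565

Greedy by ratio would take sleeping bag + rain jacket + map case + cook set + headlamp + climbing harness: 16 kg used, total 551.
The 3 kg tied up in map case and headlamp is better spent on hammock — total rises to 565 (19 kg).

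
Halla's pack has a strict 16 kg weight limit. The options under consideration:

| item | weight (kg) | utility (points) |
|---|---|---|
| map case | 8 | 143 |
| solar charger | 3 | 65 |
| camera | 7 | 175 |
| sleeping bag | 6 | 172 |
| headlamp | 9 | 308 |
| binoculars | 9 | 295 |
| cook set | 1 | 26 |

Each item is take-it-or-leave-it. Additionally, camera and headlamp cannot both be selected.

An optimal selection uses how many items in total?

The maximum utility within 16 kg is 506.
sleeping bag + headlamp + cook set hits 506 at 16 kg.
Any selection reaching 506 contains exactly 3 items.

3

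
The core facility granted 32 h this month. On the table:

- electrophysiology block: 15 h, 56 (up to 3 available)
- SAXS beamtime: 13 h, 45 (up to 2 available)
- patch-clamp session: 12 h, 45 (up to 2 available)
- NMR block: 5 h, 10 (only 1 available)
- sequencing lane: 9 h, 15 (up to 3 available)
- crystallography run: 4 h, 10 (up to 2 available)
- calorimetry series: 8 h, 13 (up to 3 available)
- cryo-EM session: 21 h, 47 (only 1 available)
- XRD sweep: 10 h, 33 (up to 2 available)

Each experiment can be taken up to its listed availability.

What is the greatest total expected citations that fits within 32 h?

112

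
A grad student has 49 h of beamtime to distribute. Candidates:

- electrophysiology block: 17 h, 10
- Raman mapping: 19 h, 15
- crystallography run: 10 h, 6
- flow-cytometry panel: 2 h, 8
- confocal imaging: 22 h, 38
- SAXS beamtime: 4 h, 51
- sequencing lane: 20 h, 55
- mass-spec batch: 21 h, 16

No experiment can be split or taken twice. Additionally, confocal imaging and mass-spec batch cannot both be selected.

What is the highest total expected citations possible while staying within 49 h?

152

Density check — SAXS beamtime 12.75, flow-cytometry panel 4.00, sequencing lane 2.75, confocal imaging 1.73 are the best per h.
Flow-cytometry panel + confocal imaging + SAXS beamtime + sequencing lane uses 48 of the 49 h and totals 152.
Runner-up confocal imaging + SAXS beamtime + sequencing lane tops out at 144.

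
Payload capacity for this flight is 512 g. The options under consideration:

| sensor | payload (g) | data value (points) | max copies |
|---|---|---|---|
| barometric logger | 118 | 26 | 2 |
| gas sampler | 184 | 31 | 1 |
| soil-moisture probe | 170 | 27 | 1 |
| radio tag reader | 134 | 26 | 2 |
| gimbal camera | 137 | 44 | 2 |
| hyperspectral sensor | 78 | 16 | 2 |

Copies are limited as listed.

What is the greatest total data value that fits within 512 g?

140

The ratio ordering already packs tightly: 2×barometric logger + 2×gimbal camera, 510 g, 140.
That's the maximum — no swap from here does better than 140.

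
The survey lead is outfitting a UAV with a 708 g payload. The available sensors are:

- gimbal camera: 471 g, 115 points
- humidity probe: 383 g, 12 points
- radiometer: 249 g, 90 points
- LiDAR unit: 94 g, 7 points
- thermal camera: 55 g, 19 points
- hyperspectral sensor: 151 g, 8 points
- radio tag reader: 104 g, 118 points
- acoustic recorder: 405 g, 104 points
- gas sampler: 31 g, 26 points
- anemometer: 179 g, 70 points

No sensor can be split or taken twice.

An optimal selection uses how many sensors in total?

The maximum data value within 708 g is 323.
For example radiometer + thermal camera + radio tag reader + gas sampler + anemometer achieves it, using 618 g.
Every optimal selection uses 5 sensors.

5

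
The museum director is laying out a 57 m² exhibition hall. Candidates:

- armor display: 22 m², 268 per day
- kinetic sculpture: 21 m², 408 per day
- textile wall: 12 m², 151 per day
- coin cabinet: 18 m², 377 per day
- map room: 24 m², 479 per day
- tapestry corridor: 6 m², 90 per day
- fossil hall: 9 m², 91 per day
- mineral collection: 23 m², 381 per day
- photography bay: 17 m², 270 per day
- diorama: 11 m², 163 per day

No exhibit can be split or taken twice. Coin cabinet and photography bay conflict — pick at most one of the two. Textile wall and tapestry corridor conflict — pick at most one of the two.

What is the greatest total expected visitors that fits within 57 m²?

1050

Taking the top-ratio exhibits first gives coin cabinet + map room + tapestry corridor + fossil hall for 1037 (57 m²).
A better packing is kinetic sculpture + map room + diorama: 56 m², total 1050.
An exhaustive check of the 1024 subsets confirms 1050.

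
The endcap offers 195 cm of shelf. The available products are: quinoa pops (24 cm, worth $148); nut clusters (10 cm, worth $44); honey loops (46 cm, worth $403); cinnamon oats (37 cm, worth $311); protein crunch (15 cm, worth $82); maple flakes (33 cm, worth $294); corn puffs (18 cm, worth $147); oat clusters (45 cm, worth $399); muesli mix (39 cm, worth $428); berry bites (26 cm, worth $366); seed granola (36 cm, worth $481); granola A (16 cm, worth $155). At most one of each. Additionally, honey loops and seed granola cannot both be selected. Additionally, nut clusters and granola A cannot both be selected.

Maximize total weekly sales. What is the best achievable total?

Density check — berry bites 14.08, seed granola 13.36, muesli mix 10.97 are the best per cm.
Taking maple flakes + oat clusters + muesli mix + berry bites + seed granola + granola A: 195 cm used, 2123 in weekly sales.

2123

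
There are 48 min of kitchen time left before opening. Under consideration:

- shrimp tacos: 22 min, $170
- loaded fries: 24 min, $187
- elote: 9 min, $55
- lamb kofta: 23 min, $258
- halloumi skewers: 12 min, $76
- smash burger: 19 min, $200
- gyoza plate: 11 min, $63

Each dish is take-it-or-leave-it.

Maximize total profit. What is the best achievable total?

458

By profit per min: lamb kofta 11.22, smash burger 10.53, loaded fries 7.79, shrimp tacos 7.73 lead.
Lamb kofta + smash burger uses 42 of the 48 min and totals 458.
Runner-up loaded fries + lamb kofta tops out at 445.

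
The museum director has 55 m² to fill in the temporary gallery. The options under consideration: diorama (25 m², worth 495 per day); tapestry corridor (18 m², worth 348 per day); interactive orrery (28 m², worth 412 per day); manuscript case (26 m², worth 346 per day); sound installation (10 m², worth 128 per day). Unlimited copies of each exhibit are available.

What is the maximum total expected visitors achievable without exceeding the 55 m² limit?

Density check — diorama 19.80, tapestry corridor 19.33, interactive orrery 14.71, manuscript case 13.31 are the best per m².
Greedy by ratio would take 2×diorama: 50 m² used, total 990.
The 50 m² tied up in 2×diorama is better spent on 3×tapestry corridor — total rises to 1044 (54 m²).

1044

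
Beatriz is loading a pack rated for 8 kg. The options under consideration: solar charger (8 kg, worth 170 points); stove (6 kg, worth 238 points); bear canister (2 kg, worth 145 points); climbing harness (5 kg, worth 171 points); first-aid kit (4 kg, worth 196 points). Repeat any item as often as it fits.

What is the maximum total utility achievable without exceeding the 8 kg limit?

580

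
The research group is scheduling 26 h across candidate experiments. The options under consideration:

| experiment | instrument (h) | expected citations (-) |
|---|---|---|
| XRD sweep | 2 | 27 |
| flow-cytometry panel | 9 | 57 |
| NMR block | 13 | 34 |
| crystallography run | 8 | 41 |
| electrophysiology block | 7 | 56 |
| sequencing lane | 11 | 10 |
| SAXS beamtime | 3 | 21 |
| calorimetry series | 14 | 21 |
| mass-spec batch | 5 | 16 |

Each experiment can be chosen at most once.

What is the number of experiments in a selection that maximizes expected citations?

4

Optimal total is 181.
XRD sweep + flow-cytometry panel + crystallography run + electrophysiology block hits 181 at 26 h.
All optima have 4 experiments.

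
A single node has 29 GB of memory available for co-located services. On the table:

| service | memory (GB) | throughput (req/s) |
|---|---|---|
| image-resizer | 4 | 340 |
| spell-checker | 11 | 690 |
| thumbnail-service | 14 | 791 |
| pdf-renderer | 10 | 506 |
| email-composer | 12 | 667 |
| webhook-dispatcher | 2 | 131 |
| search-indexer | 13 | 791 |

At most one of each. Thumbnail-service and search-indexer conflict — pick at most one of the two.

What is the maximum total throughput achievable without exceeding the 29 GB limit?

1828

Image-resizer + spell-checker + email-composer + webhook-dispatcher uses 29 of the 29 GB and totals 1828.
The closest alternative, image-resizer + spell-checker + thumbnail-service, reaches only 1821.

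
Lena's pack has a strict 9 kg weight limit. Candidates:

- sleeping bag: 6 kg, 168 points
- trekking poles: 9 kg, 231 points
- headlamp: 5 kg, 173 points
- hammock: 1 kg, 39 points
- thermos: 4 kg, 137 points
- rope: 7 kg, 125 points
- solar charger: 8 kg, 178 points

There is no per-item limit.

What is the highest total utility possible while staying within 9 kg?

By utility per kg: hammock 39.00, headlamp 34.60, thermos 34.25 lead.
Best packing: 9×hammock — 9 kg, 351 total.
No other feasible combination exceeds 351.

351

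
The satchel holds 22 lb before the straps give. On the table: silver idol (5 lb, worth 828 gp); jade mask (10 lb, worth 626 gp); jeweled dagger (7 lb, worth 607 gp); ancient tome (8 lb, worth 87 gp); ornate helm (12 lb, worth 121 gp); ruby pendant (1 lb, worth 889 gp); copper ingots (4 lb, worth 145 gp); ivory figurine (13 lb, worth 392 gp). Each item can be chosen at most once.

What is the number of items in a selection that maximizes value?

4

The maximum value within 22 lb is 2488.
One optimal bundle: silver idol + jade mask + ruby pendant + copper ingots (20 lb).
All optima have 4 items.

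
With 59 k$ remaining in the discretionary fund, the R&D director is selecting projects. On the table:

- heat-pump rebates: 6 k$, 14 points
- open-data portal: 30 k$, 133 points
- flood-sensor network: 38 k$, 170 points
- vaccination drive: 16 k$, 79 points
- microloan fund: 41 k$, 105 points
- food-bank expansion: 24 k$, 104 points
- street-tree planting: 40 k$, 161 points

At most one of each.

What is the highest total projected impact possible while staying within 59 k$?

249

The ratio ordering already packs tightly: flood-sensor network + vaccination drive, 54 k$, 249.
Nothing else within 59 k$ beats 249.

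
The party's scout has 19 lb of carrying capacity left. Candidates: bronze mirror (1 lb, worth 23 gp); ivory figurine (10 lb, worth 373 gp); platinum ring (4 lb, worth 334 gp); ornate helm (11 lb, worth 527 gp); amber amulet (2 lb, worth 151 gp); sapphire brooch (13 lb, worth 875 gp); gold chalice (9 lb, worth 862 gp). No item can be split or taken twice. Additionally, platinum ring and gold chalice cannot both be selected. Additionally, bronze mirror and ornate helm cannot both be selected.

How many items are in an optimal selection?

Best achievable value is 1360.
One optimal bundle: platinum ring + amber amulet + sapphire brooch (19 lb).
Any selection reaching 1360 contains exactly 3 items.

3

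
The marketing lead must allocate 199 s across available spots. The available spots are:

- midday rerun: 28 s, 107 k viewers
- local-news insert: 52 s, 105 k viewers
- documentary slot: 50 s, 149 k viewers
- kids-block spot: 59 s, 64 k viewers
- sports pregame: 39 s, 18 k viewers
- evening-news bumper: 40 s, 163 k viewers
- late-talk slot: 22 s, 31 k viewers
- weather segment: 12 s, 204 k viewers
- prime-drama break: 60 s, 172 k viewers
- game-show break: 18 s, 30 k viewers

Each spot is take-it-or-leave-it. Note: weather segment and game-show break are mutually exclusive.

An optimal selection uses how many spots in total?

5

Optimal total is 795.
midday rerun + documentary slot + evening-news bumper + weather segment + prime-drama break hits 795 at 190 s.
All optima have 5 spots.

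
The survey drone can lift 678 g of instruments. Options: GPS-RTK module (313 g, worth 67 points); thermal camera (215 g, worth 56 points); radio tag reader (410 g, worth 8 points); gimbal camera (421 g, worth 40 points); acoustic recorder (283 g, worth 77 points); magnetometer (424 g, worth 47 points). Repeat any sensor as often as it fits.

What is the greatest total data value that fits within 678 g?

Taking the top-ratio sensors first gives 2×acoustic recorder for 154 (566 g).
Replace 2×acoustic recorder with 3×thermal camera: the trade gains 14 net, giving 168 at 645 g.

168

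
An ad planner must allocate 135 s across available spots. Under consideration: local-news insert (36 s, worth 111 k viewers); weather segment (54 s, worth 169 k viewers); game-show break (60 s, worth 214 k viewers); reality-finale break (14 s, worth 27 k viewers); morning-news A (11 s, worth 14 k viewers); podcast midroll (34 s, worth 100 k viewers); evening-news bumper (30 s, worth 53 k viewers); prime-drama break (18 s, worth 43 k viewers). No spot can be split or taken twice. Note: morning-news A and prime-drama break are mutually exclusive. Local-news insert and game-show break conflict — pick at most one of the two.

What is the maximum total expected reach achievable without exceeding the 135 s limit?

426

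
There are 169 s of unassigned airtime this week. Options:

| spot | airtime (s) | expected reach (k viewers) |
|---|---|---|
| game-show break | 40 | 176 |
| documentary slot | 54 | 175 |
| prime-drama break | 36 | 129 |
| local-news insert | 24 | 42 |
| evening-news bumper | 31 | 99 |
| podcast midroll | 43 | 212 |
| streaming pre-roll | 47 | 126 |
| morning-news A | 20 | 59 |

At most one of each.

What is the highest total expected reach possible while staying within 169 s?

Density check — podcast midroll 4.93, game-show break 4.40, prime-drama break 3.58 are the best per s.
The ratio heuristic lands on game-show break + prime-drama break + evening-news bumper + podcast midroll (616) but leaves 19 s idle.
Replace prime-drama break with documentary slot: the trade gains 46 net, giving 662 at 168 s.
That's the maximum — no swap from here does better than 662.

662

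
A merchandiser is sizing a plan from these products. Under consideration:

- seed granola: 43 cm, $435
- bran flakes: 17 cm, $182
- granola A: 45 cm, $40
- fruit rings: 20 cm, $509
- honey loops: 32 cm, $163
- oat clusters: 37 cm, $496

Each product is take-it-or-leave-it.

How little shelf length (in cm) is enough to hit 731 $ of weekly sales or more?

57

Look for the lowest-shelf combination reaching 731.
fruit rings + oat clusters: 1005 weekly sales at 57 cm.
Any bundle with less than 57 cm falls short of 731.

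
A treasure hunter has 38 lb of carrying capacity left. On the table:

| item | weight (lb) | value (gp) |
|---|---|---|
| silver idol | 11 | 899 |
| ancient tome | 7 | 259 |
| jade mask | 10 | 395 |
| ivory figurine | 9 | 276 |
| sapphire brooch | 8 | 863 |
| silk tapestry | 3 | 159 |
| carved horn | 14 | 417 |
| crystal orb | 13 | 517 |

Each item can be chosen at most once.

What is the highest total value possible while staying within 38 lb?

Greedy by ratio would take silver idol + sapphire brooch + silk tapestry + crystal orb: 35 lb used, total 2438.
Replace crystal orb with ancient tome + ivory figurine: the trade gains 18 net, giving 2456 at 38 lb.
No other feasible combination exceeds 2456.

2456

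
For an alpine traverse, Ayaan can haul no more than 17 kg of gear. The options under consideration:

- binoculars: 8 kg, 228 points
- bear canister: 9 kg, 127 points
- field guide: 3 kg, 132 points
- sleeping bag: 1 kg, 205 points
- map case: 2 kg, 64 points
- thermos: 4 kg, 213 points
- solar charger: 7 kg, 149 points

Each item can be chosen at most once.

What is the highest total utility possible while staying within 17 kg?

778

Taking the top-ratio items first gives field guide + sleeping bag + map case + thermos + solar charger for 763 (17 kg).
Replace map case and solar charger with binoculars: the trade gains 15 net, giving 778 at 16 kg.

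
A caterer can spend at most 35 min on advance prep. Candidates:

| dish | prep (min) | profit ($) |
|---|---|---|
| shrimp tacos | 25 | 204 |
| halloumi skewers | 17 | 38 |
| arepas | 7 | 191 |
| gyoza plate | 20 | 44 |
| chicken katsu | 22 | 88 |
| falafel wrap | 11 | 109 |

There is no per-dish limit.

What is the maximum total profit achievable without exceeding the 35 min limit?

Density check — arepas 27.29, falafel wrap 9.91, shrimp tacos 8.16, chicken katsu 4.00 are the best per min.
Best packing: 5×arepas — 35 min, 955 total.
Every other selection either busts 35 min or fails to beat 955.

955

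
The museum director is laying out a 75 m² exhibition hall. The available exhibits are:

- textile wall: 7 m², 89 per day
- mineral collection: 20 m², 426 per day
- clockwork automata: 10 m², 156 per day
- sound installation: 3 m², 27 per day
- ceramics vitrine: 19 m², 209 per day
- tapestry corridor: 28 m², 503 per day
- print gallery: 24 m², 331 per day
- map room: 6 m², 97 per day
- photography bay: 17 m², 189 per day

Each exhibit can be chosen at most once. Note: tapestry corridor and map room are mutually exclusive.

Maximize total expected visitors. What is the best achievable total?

1287

Taking mineral collection + sound installation + tapestry corridor + print gallery: 75 m² used, 1287 in expected visitors.
An exhaustive check of the 512 subsets confirms 1287.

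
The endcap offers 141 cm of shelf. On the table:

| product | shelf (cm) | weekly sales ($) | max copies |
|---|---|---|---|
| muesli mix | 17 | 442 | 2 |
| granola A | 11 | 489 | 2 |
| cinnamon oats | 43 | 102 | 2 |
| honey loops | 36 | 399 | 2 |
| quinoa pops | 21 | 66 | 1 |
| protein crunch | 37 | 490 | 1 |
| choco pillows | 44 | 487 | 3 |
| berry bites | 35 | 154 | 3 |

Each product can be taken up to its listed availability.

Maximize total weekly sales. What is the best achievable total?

2839

Greedy by ratio would take 2×muesli mix + 2×granola A + honey loops + protein crunch: 129 cm used, total 2751.
The 36 cm tied up in honey loops is better spent on choco pillows — total rises to 2839 (137 cm).
Every other selection either busts 141 cm or exceeds an availability limit or fails to beat 2839.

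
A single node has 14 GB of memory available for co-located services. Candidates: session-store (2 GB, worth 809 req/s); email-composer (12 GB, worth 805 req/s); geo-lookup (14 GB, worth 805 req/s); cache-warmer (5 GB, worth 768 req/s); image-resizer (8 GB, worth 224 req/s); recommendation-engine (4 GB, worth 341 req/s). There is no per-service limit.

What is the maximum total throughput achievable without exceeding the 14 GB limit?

5663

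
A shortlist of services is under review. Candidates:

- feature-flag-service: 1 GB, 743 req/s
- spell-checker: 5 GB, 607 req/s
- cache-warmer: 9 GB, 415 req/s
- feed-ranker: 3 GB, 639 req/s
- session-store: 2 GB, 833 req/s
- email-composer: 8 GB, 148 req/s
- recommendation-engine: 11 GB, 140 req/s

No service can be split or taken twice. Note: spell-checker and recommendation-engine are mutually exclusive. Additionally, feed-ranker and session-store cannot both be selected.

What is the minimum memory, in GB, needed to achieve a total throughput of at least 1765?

8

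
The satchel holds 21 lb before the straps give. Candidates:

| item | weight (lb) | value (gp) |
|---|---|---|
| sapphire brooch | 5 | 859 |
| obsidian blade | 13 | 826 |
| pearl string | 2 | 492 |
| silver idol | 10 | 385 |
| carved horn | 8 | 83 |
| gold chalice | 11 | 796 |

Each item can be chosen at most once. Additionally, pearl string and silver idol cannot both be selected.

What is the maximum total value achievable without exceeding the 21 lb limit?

2177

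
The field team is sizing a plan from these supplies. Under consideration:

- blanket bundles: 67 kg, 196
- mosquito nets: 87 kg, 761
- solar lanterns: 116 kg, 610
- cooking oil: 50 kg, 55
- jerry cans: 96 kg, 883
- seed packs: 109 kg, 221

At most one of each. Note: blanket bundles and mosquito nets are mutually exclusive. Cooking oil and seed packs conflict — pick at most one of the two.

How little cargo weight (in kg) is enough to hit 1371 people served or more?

183

Look for the lowest-cargo combination reaching 1371.
Taking mosquito nets + jerry cans gives 1644 (≥ 1371) for 183 kg.
No combination under 183 kg hits 1371.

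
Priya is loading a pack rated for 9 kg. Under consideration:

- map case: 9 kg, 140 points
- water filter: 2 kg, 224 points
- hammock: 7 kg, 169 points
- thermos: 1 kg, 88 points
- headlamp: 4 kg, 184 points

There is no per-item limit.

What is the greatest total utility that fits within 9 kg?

984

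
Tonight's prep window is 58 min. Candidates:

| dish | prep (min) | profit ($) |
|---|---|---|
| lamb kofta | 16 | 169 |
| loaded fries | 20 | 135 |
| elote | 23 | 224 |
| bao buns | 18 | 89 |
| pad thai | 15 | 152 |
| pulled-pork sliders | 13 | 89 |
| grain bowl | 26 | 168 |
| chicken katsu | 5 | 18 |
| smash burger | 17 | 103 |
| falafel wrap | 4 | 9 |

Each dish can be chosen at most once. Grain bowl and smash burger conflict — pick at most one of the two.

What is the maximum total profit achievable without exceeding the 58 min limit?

554

Taking lamb kofta + elote + pad thai + falafel wrap: 58 min used, 554 in profit.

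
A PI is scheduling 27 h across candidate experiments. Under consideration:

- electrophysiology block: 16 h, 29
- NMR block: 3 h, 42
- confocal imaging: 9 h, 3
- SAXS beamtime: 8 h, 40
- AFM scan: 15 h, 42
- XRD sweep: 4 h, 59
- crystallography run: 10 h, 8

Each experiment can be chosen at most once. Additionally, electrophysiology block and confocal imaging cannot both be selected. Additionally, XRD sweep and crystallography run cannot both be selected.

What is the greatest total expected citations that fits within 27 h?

By expected citations per h: XRD sweep 14.75, NMR block 14.00, SAXS beamtime 5.00 lead.
NMR block + confocal imaging + SAXS beamtime + XRD sweep uses 24 of the 27 h and totals 144.
The spare 3 h is too small for any remaining experiment, and no feasible exchange beats 144.

144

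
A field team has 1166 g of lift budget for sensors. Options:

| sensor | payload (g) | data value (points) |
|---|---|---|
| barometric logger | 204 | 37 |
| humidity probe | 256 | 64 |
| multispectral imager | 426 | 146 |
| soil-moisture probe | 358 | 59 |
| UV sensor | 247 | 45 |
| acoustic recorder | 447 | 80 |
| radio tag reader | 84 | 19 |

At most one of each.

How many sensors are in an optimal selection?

4

Optimal total is 292.
One optimal bundle: barometric logger + humidity probe + multispectral imager + UV sensor (1133 g).
Every optimal selection uses 4 sensors.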